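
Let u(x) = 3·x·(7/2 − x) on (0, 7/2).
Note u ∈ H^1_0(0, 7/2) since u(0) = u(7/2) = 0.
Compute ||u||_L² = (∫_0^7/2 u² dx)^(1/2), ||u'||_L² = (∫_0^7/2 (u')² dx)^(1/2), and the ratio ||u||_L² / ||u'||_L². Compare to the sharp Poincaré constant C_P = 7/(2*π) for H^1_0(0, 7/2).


||u||_L² / ||u'||_L² = 7*sqrt(10)/20 < C_P = 7/(2*π).

u(x) = 3·x·(7/2 − x), so u'(x) = 21/2 - 6*x.
u(x) = 3·x·(7/2 − x) vanishes at x = 0 and x = 7/2, so u ∈ H^1_0(0, 7/2). Differentiate via the product rule and integrate the resulting polynomials term by term.
  ∫_0^7/2 u² dx = ∫_0^7/2 (9*x^4 - 63*x^3 + 441*x^2/4) dx. Term by term:
    ∫_0^7/2 9*x^4 dx = 151263/160;  ∫_0^7/2 -63*x^3 dx = -151263/64;  ∫_0^7/2 441*x^2/4 dx = 50421/32.
  Sum: 151263/160 − 151263/64 + 50421/32 = 50421/320.
  ∫_0^7/2 (u')² dx = ∫_0^7/2 (36*x^2 - 126*x + 441/4) dx. Term by term:
    ∫_0^7/2 36*x^2 dx = 1029/2;  ∫_0^7/2 -126*x dx = -3087/4;  ∫_0^7/2 441/4 dx = 3087/8.
  Sum: 1029/2 − 3087/4 + 3087/8 = 1029/8.
∫_0^7/2 u² dx = 50421/320, so ||u||_L² = 49*sqrt(105)/40.
∫_0^7/2 (u')² dx = 1029/8, so ||u'||_L² = 7*sqrt(42)/4.
Ratio ||u||_L² / ||u'||_L² = 7*sqrt(10)/20.
Sharp Poincaré constant on H^1_0(0, 7/2) is C_P = L/π = 7/(2*π), achieved by sin(2*π/7·x).
A polynomial bump cannot attain the sharp Poincaré constant (only the first sine eigenfunction does), so the ratio is strictly less than C_P, consistent with ||u||_L² ≤ C_P ||u'||_L².


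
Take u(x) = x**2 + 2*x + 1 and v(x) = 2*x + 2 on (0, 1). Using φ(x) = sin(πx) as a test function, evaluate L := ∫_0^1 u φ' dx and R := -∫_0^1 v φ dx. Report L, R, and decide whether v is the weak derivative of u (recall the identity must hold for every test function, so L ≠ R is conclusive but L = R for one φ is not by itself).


LHS = -6/π, RHS = -6/π. Yes, v = u' weakly.

u(x) = x**2 + 2*x + 1, classical derivative u'(x) = 2*x + 2.
φ(x) = sin(πx), so φ'(x) = π*cos(π*x).
Note φ(0) = φ(1) = 0, so the boundary term u·φ vanishes.
LHS = ∫_0^1 u(x) φ'(x) dx = ∫_0^1 (π*x^2*cos(π*x) + 2*π*x*cos(π*x) + π*cos(π*x)) dx. Term by term:
  ∫_0^1 π*cos(π*x) dx = 0;  ∫_0^1 π*x^2*cos(π*x) dx = -2/π;  ∫_0^1 2*π*x*cos(π*x) dx = -4/π.
Sum: 0 − 2/π − 4/π = -6/π.
So LHS = -6/π.
∫_0^1 v(x) φ(x) dx = ∫_0^1 (2*x*sin(π*x) + 2*sin(π*x)) dx. Term by term:
  ∫_0^1 2*sin(π*x) dx = 4/π;  ∫_0^1 2*x*sin(π*x) dx = 2/π.
Sum: 4/π + 2/π = 6/π.
So RHS = -∫_0^1 v(x) φ(x) dx = -6/π.
LHS = RHS, so the identity holds for this test φ.
Moreover u is smooth here and v(x) = u'(x) = 2*x + 2 pointwise, so the identity holds for every test function. Hence v is the weak derivative of u.


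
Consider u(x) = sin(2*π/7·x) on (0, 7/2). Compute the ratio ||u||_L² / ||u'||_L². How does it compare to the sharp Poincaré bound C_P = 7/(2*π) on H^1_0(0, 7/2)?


||u||_L² / ||u'||_L² = 7/(2*π) = C_P.

u(x) = sin(2*π/7·x), so u'(x) = 2*π*cos(2*π*x/7)/7.
Writing u(x) = A·sin(kπx/L) with A = 1 and k = 1, use ∫_0^L sin²(kπx/L) dx = L/2 and ∫_0^L cos²(kπx/L) dx = L/2.
u² = 1·sin²(2*π/7·x) and (u')² = 4*π^2/49·cos²(2*π/7·x), and each of sin², cos² integrates to L/2 = 7/4 over (0, 7/2).
∫_0^7/2 u² dx = 7/4, so ||u||_L² = sqrt(7)/2.
∫_0^7/2 (u')² dx = π^2/7, so ||u'||_L² = sqrt(7)*π/7.
Ratio ||u||_L² / ||u'||_L² = 7/(2*π).
Sharp Poincaré constant on H^1_0(0, 7/2) is C_P = L/π = 7/(2*π), achieved by sin(2*π/7·x).
This is the k = 1 eigenfunction (up to amplitude), so the ratio equals the sharp Poincaré constant exactly.


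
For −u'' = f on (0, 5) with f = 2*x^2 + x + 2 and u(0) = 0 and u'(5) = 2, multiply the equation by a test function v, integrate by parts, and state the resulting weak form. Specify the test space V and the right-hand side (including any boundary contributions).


V = {v ∈ H^1(0, 5) : v(0) = 0} (test functions vanish at x = 0 where u is specified); weak form: ∫_0^5 u'v' dx = ∫_0^5 (2*x^2 + x + 2) v dx + 2·v(5) for all v ∈ V.

Multiply both sides by a test function v and integrate from 0 to 5:
  ∫_0^5 −u''(x) v(x) dx = ∫_0^5 f(x) v(x) dx.
Integrate the LHS by parts once:
  ∫_0^5 −u'' v dx = −[u'(x) v(x)]_0^5 + ∫_0^5 u'(x) v'(x) dx.
Thus ∫_0^5 u'(x) v'(x) dx = ∫_0^5 f(x) v(x) dx + [u'(x) v(x)]_0^5.
Choose V so that boundary terms are either known or forced to vanish.
Mixed BC: u(0) = 0 (Dirichlet) and u'(5) = 2 (Neumann). Define V = {v ∈ H^1(0, 5) : v(0) = 0}. Then [u' v]_0^5 = u'(5)·v(5) − u'(0)·0 = 2·v(5).
Weak formulation: find u (satisfying any essential BC) such that ∫_0^5 u'(x) v'(x) dx = ∫_0^5 f v dx + 2·v(5) for all v ∈ V (Dirichlet at 0 absorbed into V; Neumann datum at x = 5 contributes the boundary term).
Substituting f(x) = 2*x^2 + x + 2, the right-hand side is ∫_0^5 (2*x^2 + x + 2) v dx + 2·v(5).


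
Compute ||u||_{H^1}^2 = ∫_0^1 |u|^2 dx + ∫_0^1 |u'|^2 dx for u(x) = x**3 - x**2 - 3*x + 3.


||u||_{H^1}^2 = 418/35

The H^1 norm (squared) on an interval (0, L) is
  ||u||_{H^1}^2 = ∫_0^L u(x)^2 dx + ∫_0^L u'(x)^2 dx.
Compute u'(x) = 3*x**2 - 2*x - 3.
Then u(x)^2 = x**6 - 2*x**5 - 5*x**4 + 12*x**3 + 3*x**2 - 18*x + 9 and u'(x)^2 = 9*x**4 - 12*x**3 - 14*x**2 + 12*x + 9.
Integrate each monomial from 0 to 1 using ∫_0^1 c·x^n dx = c·1^(n+1)/(n+1):
  ∫_0^1 u(x)^2 dx = ∫_0^1 (x^6 - 2*x^5 - 5*x^4 + 12*x^3 + 3*x^2 - 18*x + 9) dx. Term by term:
    ∫_0^1 x^6 dx = 1/7;  ∫_0^1 -2*x^5 dx = -1/3;  ∫_0^1 -5*x^4 dx = -1;
    ∫_0^1 12*x^3 dx = 3;  ∫_0^1 3*x^2 dx = 1;  ∫_0^1 -18*x dx = -9;
    ∫_0^1 9 dx = 9.
  Sum: 1/7 − 1/3 − 1 + 3 + 1 − 9 + 9 = 59/21.
  ∫_0^1 u'(x)^2 dx = ∫_0^1 (9*x^4 - 12*x^3 - 14*x^2 + 12*x + 9) dx. Term by term:
    ∫_0^1 9*x^4 dx = 9/5;  ∫_0^1 -12*x^3 dx = -3;  ∫_0^1 -14*x^2 dx = -14/3;
    ∫_0^1 12*x dx = 6;  ∫_0^1 9 dx = 9.
  Sum: 9/5 − 3 − 14/3 + 6 + 9 = 137/15.
Adding: ||u||_{H^1}^2 = 59/21 + 137/15 = 418/35.


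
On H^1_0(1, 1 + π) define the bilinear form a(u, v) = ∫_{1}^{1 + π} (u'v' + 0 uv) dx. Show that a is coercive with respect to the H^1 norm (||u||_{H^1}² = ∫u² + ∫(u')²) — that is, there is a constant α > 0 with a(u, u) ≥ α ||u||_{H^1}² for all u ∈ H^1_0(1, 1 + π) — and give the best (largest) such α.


α = 1/2

Coercivity of a(·,·) on H^1_0(1, 1 + π) means a(u, u) ≥ α ||u||_{H^1}² for every u ∈ H^1_0.
The interval has length L = π, and Poincaré/coercivity depend only on L. Here a(u, u) = ∫(u')² + (0)·∫u².
Here c = 0, so a(u,u) = ∫(u')² alone. The condition a(u,u) ≥ α||u||_{H^1}² reads (1−α)∫(u')² ≥ (α−c)∫u². Any admissible α is ≤ 1 (rapidly oscillating u have ∫u²/∫(u')² → 0), and α = 1 would force 0 ≥ (1−c)∫u², impossible since c < 1; so 1−α > 0. By the sharp Poincaré inequality on H^1_0 of an interval of length L, ∫(u')² ≥ (π/L)²∫u² with equality for the first sine mode sin(π(x−x₀)/L) (x₀ the left endpoint), so the inequality holds for all u iff (1−α)(π/L)² ≥ α − c, i.e. α ≤ ((π/L)² + c)/((π/L)² + 1) = (1 + c(L/π)²)/(1 + (L/π)²). (Direct route, valid since c ≤ 0: Poincaré gives c∫u² ≥ c(L/π)²∫(u')², so a(u,u) ≥ (1 + c(L/π)²)∫(u')², while ||u||_{H^1}² ≤ (1 + (L/π)²)∫(u')²; dividing yields the same α.) With (π/L)² = 1 and c = 0, the largest admissible constant is α = ((π/L)² + c)/((π/L)² + 1).
Simplifying, α = 1/2.


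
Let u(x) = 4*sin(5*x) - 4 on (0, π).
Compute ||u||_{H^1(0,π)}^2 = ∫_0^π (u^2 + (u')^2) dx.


||u||_{H^1(0,π)}^2 = -64/5 + 224*π

u'(x) = 20*cos(5*x).
Expand u² and (u')² and integrate term by term on (0, π), using: for integers n ≥ 1, ∫_0^π sin²(nx) dx = ∫_0^π cos²(nx) dx = π/2; for n ≠ n', ∫_0^π sin(nx)sin(n'x) dx = ∫_0^π cos(nx)cos(n'x) dx = 0; and by product-to-sum, ∫_0^π sin(nx)cos(n'x) dx = ½∫_0^π [sin((n+n')x) + sin((n−n')x)] dx, which is 0 when n+n' is even and 2n/(n²−n'²) when n+n' is odd (it need not vanish on (0, π)). For the constant mode: ∫_0^π 1 dx = π, ∫_0^π cos(nx) dx = 0, ∫_0^π sin(nx) dx = (1−(−1)^n)/n.
  u² squared terms: (-4)²·∫1 dx = 16·π = 16*π;  (4)²·∫sin(5x)² dx = 16·π/2 = 8*π.
  u² cross terms: 2·(-4)·(4)·∫1·sin(5x) dx = -32·(2/5) = -64/5.
  So ∫_0^π u² dx = 16*π + 8*π − 64/5 = -64/5 + 24*π.
  (u')² squared terms: (20)²·∫cos(5x)² dx = 400·π/2 = 200*π.
  So ∫_0^π (u')² dx = 200*π.
||u||_{H^1}^2 = (-64/5 + 24*π) + (200*π) = -64/5 + 224*π.


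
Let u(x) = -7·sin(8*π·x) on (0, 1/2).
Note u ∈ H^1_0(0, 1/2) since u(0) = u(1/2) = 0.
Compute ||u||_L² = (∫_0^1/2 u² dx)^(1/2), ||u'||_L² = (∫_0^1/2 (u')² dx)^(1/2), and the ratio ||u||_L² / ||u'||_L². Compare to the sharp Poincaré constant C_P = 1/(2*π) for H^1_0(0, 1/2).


||u||_L² / ||u'||_L² = 1/(8*π) < C_P = 1/(2*π).

u(x) = -7·sin(8*π·x), so u'(x) = -56*π*cos(8*π*x).
Writing u(x) = A·sin(kπx/L) with A = -7 and k = 4, use ∫_0^L sin²(kπx/L) dx = L/2 and ∫_0^L cos²(kπx/L) dx = L/2.
u² = 49·sin²(8*π·x) and (u')² = 3136*π^2·cos²(8*π·x), and each of sin², cos² integrates to L/2 = 1/4 over (0, 1/2).
∫_0^1/2 u² dx = 49/4, so ||u||_L² = 7/2.
∫_0^1/2 (u')² dx = 784*π^2, so ||u'||_L² = 28*π.
Ratio ||u||_L² / ||u'||_L² = 1/(8*π).
Sharp Poincaré constant on H^1_0(0, 1/2) is C_P = L/π = 1/(2*π), achieved by sin(2*π·x).
This is the k = 4 harmonic; the ratio L/(kπ) is strictly less than C_P = L/π, consistent with the sharp inequality ||u||_L² ≤ C_P ||u'||_L².


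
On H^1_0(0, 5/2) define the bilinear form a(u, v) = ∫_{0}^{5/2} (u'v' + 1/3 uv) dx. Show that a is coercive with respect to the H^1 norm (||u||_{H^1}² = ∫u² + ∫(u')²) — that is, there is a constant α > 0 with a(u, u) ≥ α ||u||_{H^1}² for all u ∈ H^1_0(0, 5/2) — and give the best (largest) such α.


α = (25 + 12*π^2)/(3*(25 + 4*π^2))

Coercivity of a(·,·) on H^1_0(0, 5/2) means a(u, u) ≥ α ||u||_{H^1}² for every u ∈ H^1_0.
The interval has length L = 5/2, and Poincaré/coercivity depend only on L. Here a(u, u) = ∫(u')² + (1/3)·∫u².
Here 0 < c = 1/3 < 1. The condition a(u,u) ≥ α||u||_{H^1}² reads (1−α)∫(u')² ≥ (α−c)∫u². Any admissible α is ≤ 1 (rapidly oscillating u have ∫u²/∫(u')² → 0), and α = 1 would force 0 ≥ (1−c)∫u², impossible since c < 1; so 1−α > 0. By the sharp Poincaré inequality on H^1_0 of an interval of length L, ∫(u')² ≥ (π/L)²∫u² with equality for the first sine mode sin(π(x−x₀)/L) (x₀ the left endpoint), so the inequality holds for all u iff (1−α)(π/L)² ≥ α − c, i.e. α ≤ ((π/L)² + c)/((π/L)² + 1) = (1 + c(L/π)²)/(1 + (L/π)²). With (π/L)² = 4*π^2/25 and c = 1/3, the largest admissible constant is α = ((π/L)² + c)/((π/L)² + 1).
Simplifying, α = (25 + 12*π^2)/(3*(25 + 4*π^2)).


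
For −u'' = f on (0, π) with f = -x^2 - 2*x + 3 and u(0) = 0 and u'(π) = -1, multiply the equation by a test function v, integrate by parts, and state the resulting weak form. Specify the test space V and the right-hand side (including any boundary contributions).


V = {v ∈ H^1(0, π) : v(0) = 0} (test functions vanish at x = 0 where u is specified); weak form: ∫_0^π u'v' dx = ∫_0^π (-x^2 - 2*x + 3) v dx − v(π) for all v ∈ V.

Multiply both sides by a test function v and integrate from 0 to π:
  ∫_0^π −u''(x) v(x) dx = ∫_0^π f(x) v(x) dx.
Integrate the LHS by parts once:
  ∫_0^π −u'' v dx = −[u'(x) v(x)]_0^π + ∫_0^π u'(x) v'(x) dx.
Thus ∫_0^π u'(x) v'(x) dx = ∫_0^π f(x) v(x) dx + [u'(x) v(x)]_0^π.
Choose V so that boundary terms are either known or forced to vanish.
Mixed BC: u(0) = 0 (Dirichlet) and u'(π) = -1 (Neumann). Define V = {v ∈ H^1(0, π) : v(0) = 0}. Then [u' v]_0^π = u'(π)·v(π) − u'(0)·0 = − v(π).
Weak formulation: find u (satisfying any essential BC) such that ∫_0^π u'(x) v'(x) dx = ∫_0^π f v dx − v(π) for all v ∈ V (Dirichlet at 0 absorbed into V; Neumann datum at x = π contributes the boundary term).
Substituting f(x) = -x^2 - 2*x + 3, the right-hand side is ∫_0^π (-x^2 - 2*x + 3) v dx − v(π).


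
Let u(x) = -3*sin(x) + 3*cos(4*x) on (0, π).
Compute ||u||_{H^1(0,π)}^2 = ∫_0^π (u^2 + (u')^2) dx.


||u||_{H^1(0,π)}^2 = 204/5 + 171*π/2

u'(x) = -12*sin(4*x) - 3*cos(x).
Expand u² and (u')² and integrate term by term on (0, π), using: for integers n ≥ 1, ∫_0^π sin²(nx) dx = ∫_0^π cos²(nx) dx = π/2; for n ≠ n', ∫_0^π sin(nx)sin(n'x) dx = ∫_0^π cos(nx)cos(n'x) dx = 0; and by product-to-sum, ∫_0^π sin(nx)cos(n'x) dx = ½∫_0^π [sin((n+n')x) + sin((n−n')x)] dx, which is 0 when n+n' is even and 2n/(n²−n'²) when n+n' is odd (it need not vanish on (0, π)).
  u² squared terms: (-3)²·∫sin(x)² dx = 9·π/2 = 9*π/2;  (3)²·∫cos(4x)² dx = 9·π/2 = 9*π/2.
  u² cross terms: 2·(-3)·(3)·∫sin(x)·cos(4x) dx = -18·(-2/15) = 12/5.
  So ∫_0^π u² dx = 9*π/2 + 9*π/2 + 12/5 = 12/5 + 9*π.
  (u')² squared terms: (-12)²·∫sin(4x)² dx = 144·π/2 = 72*π;  (-3)²·∫cos(x)² dx = 9·π/2 = 9*π/2.
  (u')² cross terms: 2·(-12)·(-3)·∫sin(4x)·cos(x) dx = 72·(8/15) = 192/5.
  So ∫_0^π (u')² dx = 72*π + 9*π/2 + 192/5 = 192/5 + 153*π/2.
||u||_{H^1}^2 = (12/5 + 9*π) + (192/5 + 153*π/2) = 204/5 + 171*π/2.


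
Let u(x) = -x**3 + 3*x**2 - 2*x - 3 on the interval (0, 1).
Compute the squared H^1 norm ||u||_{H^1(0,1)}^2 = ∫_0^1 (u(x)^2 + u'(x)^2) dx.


||u||_{H^1}^2 = 2389/210

The H^1 norm (squared) on an interval (0, L) is
  ||u||_{H^1}^2 = ∫_0^L u(x)^2 dx + ∫_0^L u'(x)^2 dx.
Compute u'(x) = -3*x**2 + 6*x - 2.
Then u(x)^2 = x**6 - 6*x**5 + 13*x**4 - 6*x**3 - 14*x**2 + 12*x + 9 and u'(x)^2 = 9*x**4 - 36*x**3 + 48*x**2 - 24*x + 4.
Integrate each monomial from 0 to 1 using ∫_0^1 c·x^n dx = c·1^(n+1)/(n+1):
  ∫_0^1 u(x)^2 dx = ∫_0^1 (x^6 - 6*x^5 + 13*x^4 - 6*x^3 - 14*x^2 + 12*x + 9) dx. Term by term:
    ∫_0^1 x^6 dx = 1/7;  ∫_0^1 -6*x^5 dx = -1;  ∫_0^1 13*x^4 dx = 13/5;
    ∫_0^1 -6*x^3 dx = -3/2;  ∫_0^1 -14*x^2 dx = -14/3;  ∫_0^1 12*x dx = 6;
    ∫_0^1 9 dx = 9.
  Sum: 1/7 − 1 + 13/5 − 3/2 − 14/3 + 6 + 9 = 2221/210.
  ∫_0^1 u'(x)^2 dx = ∫_0^1 (9*x^4 - 36*x^3 + 48*x^2 - 24*x + 4) dx. Term by term:
    ∫_0^1 9*x^4 dx = 9/5;  ∫_0^1 -36*x^3 dx = -9;  ∫_0^1 48*x^2 dx = 16;
    ∫_0^1 -24*x dx = -12;  ∫_0^1 4 dx = 4.
  Sum: 9/5 − 9 + 16 − 12 + 4 = 4/5.
Adding: ||u||_{H^1}^2 = 2221/210 + 4/5 = 2389/210.


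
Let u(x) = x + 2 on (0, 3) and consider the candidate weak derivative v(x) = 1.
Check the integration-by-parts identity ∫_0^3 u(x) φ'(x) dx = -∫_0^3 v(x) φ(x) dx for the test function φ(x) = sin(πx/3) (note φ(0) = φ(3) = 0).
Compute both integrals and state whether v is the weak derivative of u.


LHS = -6/π, RHS = -6/π. Yes, v = u' weakly.

u(x) = x + 2, classical derivative u'(x) = 1.
φ(x) = sin(πx/3), so φ'(x) = π*cos(π*x/3)/3.
Note φ(0) = φ(3) = 0, so the boundary term u·φ vanishes.
LHS = ∫_0^3 u(x) φ'(x) dx = ∫_0^3 (π*x*cos(π*x/3)/3 + 2*π*cos(π*x/3)/3) dx. Term by term:
  ∫_0^3 2*π*cos(π*x/3)/3 dx = 0;  ∫_0^3 π*x*cos(π*x/3)/3 dx = -6/π.
Sum: 0 − 6/π = -6/π.
So LHS = -6/π.
∫_0^3 v(x) φ(x) dx = ∫_0^3 (sin(π*x/3)) dx. Term by term:
  ∫_0^3 sin(π*x/3) dx = 6/π.
So RHS = -∫_0^3 v(x) φ(x) dx = -6/π.
LHS = RHS, so the identity holds for this test φ.
Moreover u is smooth here and v(x) = u'(x) = 1 pointwise, so the identity holds for every test function. Hence v is the weak derivative of u.


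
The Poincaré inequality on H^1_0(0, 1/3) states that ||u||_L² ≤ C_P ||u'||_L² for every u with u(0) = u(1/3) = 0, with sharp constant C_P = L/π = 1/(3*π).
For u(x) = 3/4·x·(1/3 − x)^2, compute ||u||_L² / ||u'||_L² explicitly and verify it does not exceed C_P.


||u||_L² / ||u'||_L² = sqrt(14)/42 < C_P = 1/(3*π).

u(x) = 3/4·x·(1/3 − x)^2, so u'(x) = (3*x - 1)*(9*x - 1)/12.
u(x) = 3/4·x·(1/3 − x)^2 vanishes at x = 0 and x = 1/3, so u ∈ H^1_0(0, 1/3). Differentiate via the product rule and integrate the resulting polynomials term by term.
  ∫_0^1/3 u² dx = ∫_0^1/3 (9*x^6/16 - 3*x^5/4 + 3*x^4/8 - x^3/12 + x^2/144) dx. Term by term:
    ∫_0^1/3 9*x^6/16 dx = 1/27216;  ∫_0^1/3 -3*x^5/4 dx = -1/5832;  ∫_0^1/3 3*x^4/8 dx = 1/3240;
    ∫_0^1/3 -x^3/12 dx = -1/3888;  ∫_0^1/3 x^2/144 dx = 1/11664.
  Sum: 1/27216 − 1/5832 + 1/3240 − 1/3888 + 1/11664 = 1/408240.
  ∫_0^1/3 (u')² dx = ∫_0^1/3 (81*x^4/16 - 9*x^3/2 + 11*x^2/8 - x/6 + 1/144) dx. Term by term:
    ∫_0^1/3 81*x^4/16 dx = 1/240;  ∫_0^1/3 -9*x^3/2 dx = -1/72;  ∫_0^1/3 11*x^2/8 dx = 11/648;
    ∫_0^1/3 -x/6 dx = -1/108;  ∫_0^1/3 1/144 dx = 1/432.
  Sum: 1/240 − 1/72 + 11/648 − 1/108 + 1/432 = 1/3240.
∫_0^1/3 u² dx = 1/408240, so ||u||_L² = sqrt(35)/3780.
∫_0^1/3 (u')² dx = 1/3240, so ||u'||_L² = sqrt(10)/180.
Ratio ||u||_L² / ||u'||_L² = sqrt(14)/42.
Sharp Poincaré constant on H^1_0(0, 1/3) is C_P = L/π = 1/(3*π), achieved by sin(3*π·x).
A polynomial bump cannot attain the sharp Poincaré constant (only the first sine eigenfunction does), so the ratio is strictly less than C_P, consistent with ||u||_L² ≤ C_P ||u'||_L².


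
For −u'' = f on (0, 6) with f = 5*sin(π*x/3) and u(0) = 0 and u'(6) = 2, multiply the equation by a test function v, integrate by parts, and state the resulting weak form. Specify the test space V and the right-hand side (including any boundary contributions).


V = {v ∈ H^1(0, 6) : v(0) = 0} (test functions vanish at x = 0 where u is specified); weak form: ∫_0^6 u'v' dx = ∫_0^6 (5*sin(π*x/3)) v dx + 2·v(6) for all v ∈ V.

Multiply both sides by a test function v and integrate from 0 to 6:
  ∫_0^6 −u''(x) v(x) dx = ∫_0^6 f(x) v(x) dx.
Integrate the LHS by parts once:
  ∫_0^6 −u'' v dx = −[u'(x) v(x)]_0^6 + ∫_0^6 u'(x) v'(x) dx.
Thus ∫_0^6 u'(x) v'(x) dx = ∫_0^6 f(x) v(x) dx + [u'(x) v(x)]_0^6.
Choose V so that boundary terms are either known or forced to vanish.
Mixed BC: u(0) = 0 (Dirichlet) and u'(6) = 2 (Neumann). Define V = {v ∈ H^1(0, 6) : v(0) = 0}. Then [u' v]_0^6 = u'(6)·v(6) − u'(0)·0 = 2·v(6).
Weak formulation: find u (satisfying any essential BC) such that ∫_0^6 u'(x) v'(x) dx = ∫_0^6 f v dx + 2·v(6) for all v ∈ V (Dirichlet at 0 absorbed into V; Neumann datum at x = 6 contributes the boundary term).
Substituting f(x) = 5*sin(π*x/3), the right-hand side is ∫_0^6 (5*sin(π*x/3)) v dx + 2·v(6).


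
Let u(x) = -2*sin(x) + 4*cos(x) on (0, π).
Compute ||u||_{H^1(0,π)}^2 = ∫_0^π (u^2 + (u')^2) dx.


||u||_{H^1(0,π)}^2 = 20*π

u'(x) = -4*sin(x) - 2*cos(x).
Expand u² and (u')² and integrate term by term on (0, π), using: for integers n ≥ 1, ∫_0^π sin²(nx) dx = ∫_0^π cos²(nx) dx = π/2; for n ≠ n', ∫_0^π sin(nx)sin(n'x) dx = ∫_0^π cos(nx)cos(n'x) dx = 0; and by product-to-sum, ∫_0^π sin(nx)cos(n'x) dx = ½∫_0^π [sin((n+n')x) + sin((n−n')x)] dx, which is 0 when n+n' is even and 2n/(n²−n'²) when n+n' is odd (it need not vanish on (0, π)).
  u² squared terms: (-2)²·∫sin(x)² dx = 4·π/2 = 2*π;  (4)²·∫cos(x)² dx = 16·π/2 = 8*π.
  u² cross terms: 2·(-2)·(4)·∫sin(x)·cos(x) dx = -16·(0) = 0.
  So ∫_0^π u² dx = 2*π + 8*π + 0 = 10*π.
  (u')² squared terms: (-4)²·∫sin(x)² dx = 16·π/2 = 8*π;  (-2)²·∫cos(x)² dx = 4·π/2 = 2*π.
  (u')² cross terms: 2·(-4)·(-2)·∫sin(x)·cos(x) dx = 16·(0) = 0.
  So ∫_0^π (u')² dx = 8*π + 2*π + 0 = 10*π.
||u||_{H^1}^2 = (10*π) + (10*π) = 20*π.


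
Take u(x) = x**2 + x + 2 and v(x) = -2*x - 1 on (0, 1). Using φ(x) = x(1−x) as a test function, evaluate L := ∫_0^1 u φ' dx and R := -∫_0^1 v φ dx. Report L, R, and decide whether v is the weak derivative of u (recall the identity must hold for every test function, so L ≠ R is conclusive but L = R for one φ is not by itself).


LHS = -1/3, RHS = 1/3. No, v is not the weak derivative of u.

u(x) = x**2 + x + 2, classical derivative u'(x) = 2*x + 1.
φ(x) = x(1−x), so φ'(x) = 1 - 2*x.
Note φ(0) = φ(1) = 0, so the boundary term u·φ vanishes.
LHS = ∫_0^1 u(x) φ'(x) dx = ∫_0^1 (-2*x^3 - x^2 - 3*x + 2) dx. Term by term:
  ∫_0^1 -2*x^3 dx = -1/2;  ∫_0^1 -x^2 dx = -1/3;  ∫_0^1 -3*x dx = -3/2;
  ∫_0^1 2 dx = 2.
Sum: -1/2 − 1/3 − 3/2 + 2 = -1/3.
So LHS = -1/3.
∫_0^1 v(x) φ(x) dx = ∫_0^1 (2*x^3 - x^2 - x) dx. Term by term:
  ∫_0^1 2*x^3 dx = 1/2;  ∫_0^1 -x^2 dx = -1/3;  ∫_0^1 -x dx = -1/2.
Sum: 1/2 − 1/3 − 1/2 = -1/3.
So RHS = -∫_0^1 v(x) φ(x) dx = 1/3.
LHS − RHS = -2/3 ≠ 0, so the identity fails.
(For a valid weak derivative the identity must hold for EVERY test function, in particular this one. The failure shows v is NOT the weak derivative of u.)
Correct weak derivative would be u'(x) = 2*x + 1.


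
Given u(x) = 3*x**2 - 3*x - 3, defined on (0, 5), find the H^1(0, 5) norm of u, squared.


||u||_{H^1}^2 = 7605/2

The H^1 norm (squared) on an interval (0, L) is
  ||u||_{H^1}^2 = ∫_0^L u(x)^2 dx + ∫_0^L u'(x)^2 dx.
Compute u'(x) = 6*x - 3.
Then u(x)^2 = 9*x**4 - 18*x**3 - 9*x**2 + 18*x + 9 and u'(x)^2 = 36*x**2 - 36*x + 9.
Integrate each monomial from 0 to 5 using ∫_0^5 c·x^n dx = c·5^(n+1)/(n+1):
  ∫_0^5 u(x)^2 dx = ∫_0^5 (9*x^4 - 18*x^3 - 9*x^2 + 18*x + 9) dx. Term by term:
    ∫_0^5 9*x^4 dx = 5625;  ∫_0^5 -18*x^3 dx = -5625/2;  ∫_0^5 -9*x^2 dx = -375;
    ∫_0^5 18*x dx = 225;  ∫_0^5 9 dx = 45.
  Sum: 5625 − 5625/2 − 375 + 225 + 45 = 5415/2.
  ∫_0^5 u'(x)^2 dx = ∫_0^5 (36*x^2 - 36*x + 9) dx. Term by term:
    ∫_0^5 36*x^2 dx = 1500;  ∫_0^5 -36*x dx = -450;  ∫_0^5 9 dx = 45.
  Sum: 1500 − 450 + 45 = 1095.
Adding: ||u||_{H^1}^2 = 5415/2 + 1095 = 7605/2.


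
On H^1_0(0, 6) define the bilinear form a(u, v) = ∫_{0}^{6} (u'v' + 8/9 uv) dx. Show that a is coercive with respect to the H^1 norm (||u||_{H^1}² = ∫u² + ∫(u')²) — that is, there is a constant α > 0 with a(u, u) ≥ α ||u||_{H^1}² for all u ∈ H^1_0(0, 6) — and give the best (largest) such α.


α = (π^2 + 32)/(π^2 + 36)

Coercivity of a(·,·) on H^1_0(0, 6) means a(u, u) ≥ α ||u||_{H^1}² for every u ∈ H^1_0.
The interval has length L = 6, and Poincaré/coercivity depend only on L. Here a(u, u) = ∫(u')² + (8/9)·∫u².
Here 0 < c = 8/9 < 1. The condition a(u,u) ≥ α||u||_{H^1}² reads (1−α)∫(u')² ≥ (α−c)∫u². Any admissible α is ≤ 1 (rapidly oscillating u have ∫u²/∫(u')² → 0), and α = 1 would force 0 ≥ (1−c)∫u², impossible since c < 1; so 1−α > 0. By the sharp Poincaré inequality on H^1_0 of an interval of length L, ∫(u')² ≥ (π/L)²∫u² with equality for the first sine mode sin(π(x−x₀)/L) (x₀ the left endpoint), so the inequality holds for all u iff (1−α)(π/L)² ≥ α − c, i.e. α ≤ ((π/L)² + c)/((π/L)² + 1) = (1 + c(L/π)²)/(1 + (L/π)²). With (π/L)² = π^2/36 and c = 8/9, the largest admissible constant is α = ((π/L)² + c)/((π/L)² + 1).
Simplifying, α = (π^2 + 32)/(π^2 + 36).


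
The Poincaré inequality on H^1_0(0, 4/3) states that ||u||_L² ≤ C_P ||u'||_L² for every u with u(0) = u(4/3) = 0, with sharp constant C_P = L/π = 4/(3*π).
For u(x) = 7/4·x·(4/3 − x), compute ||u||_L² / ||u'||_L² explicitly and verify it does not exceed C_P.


||u||_L² / ||u'||_L² = 2*sqrt(10)/15 < C_P = 4/(3*π).

u(x) = 7/4·x·(4/3 − x), so u'(x) = 7/3 - 7*x/2.
u(x) = 7/4·x·(4/3 − x) vanishes at x = 0 and x = 4/3, so u ∈ H^1_0(0, 4/3). Differentiate via the product rule and integrate the resulting polynomials term by term.
  ∫_0^4/3 u² dx = ∫_0^4/3 (49*x^4/16 - 49*x^3/6 + 49*x^2/9) dx. Term by term:
    ∫_0^4/3 49*x^4/16 dx = 3136/1215;  ∫_0^4/3 -49*x^3/6 dx = -1568/243;  ∫_0^4/3 49*x^2/9 dx = 3136/729.
  Sum: 3136/1215 − 1568/243 + 3136/729 = 1568/3645.
  ∫_0^4/3 (u')² dx = ∫_0^4/3 (49*x^2/4 - 49*x/3 + 49/9) dx. Term by term:
    ∫_0^4/3 49*x^2/4 dx = 784/81;  ∫_0^4/3 -49*x/3 dx = -392/27;  ∫_0^4/3 49/9 dx = 196/27.
  Sum: 784/81 − 392/27 + 196/27 = 196/81.
∫_0^4/3 u² dx = 1568/3645, so ||u||_L² = 28*sqrt(10)/135.
∫_0^4/3 (u')² dx = 196/81, so ||u'||_L² = 14/9.
Ratio ||u||_L² / ||u'||_L² = 2*sqrt(10)/15.
Sharp Poincaré constant on H^1_0(0, 4/3) is C_P = L/π = 4/(3*π), achieved by sin(3*π/4·x).
A polynomial bump cannot attain the sharp Poincaré constant (only the first sine eigenfunction does), so the ratio is strictly less than C_P, consistent with ||u||_L² ≤ C_P ||u'||_L².


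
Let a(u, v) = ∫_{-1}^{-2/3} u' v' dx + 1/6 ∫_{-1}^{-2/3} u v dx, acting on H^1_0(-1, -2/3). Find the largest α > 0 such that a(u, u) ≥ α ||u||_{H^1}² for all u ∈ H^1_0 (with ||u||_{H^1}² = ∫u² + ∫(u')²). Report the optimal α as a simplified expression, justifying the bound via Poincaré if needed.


α = (1 + 54*π^2)/(6*(1 + 9*π^2))

Coercivity of a(·,·) on H^1_0(-1, -2/3) means a(u, u) ≥ α ||u||_{H^1}² for every u ∈ H^1_0.
The interval has length L = 1/3, and Poincaré/coercivity depend only on L. Here a(u, u) = ∫(u')² + (1/6)·∫u².
Here 0 < c = 1/6 < 1. The condition a(u,u) ≥ α||u||_{H^1}² reads (1−α)∫(u')² ≥ (α−c)∫u². Any admissible α is ≤ 1 (rapidly oscillating u have ∫u²/∫(u')² → 0), and α = 1 would force 0 ≥ (1−c)∫u², impossible since c < 1; so 1−α > 0. By the sharp Poincaré inequality on H^1_0 of an interval of length L, ∫(u')² ≥ (π/L)²∫u² with equality for the first sine mode sin(π(x−x₀)/L) (x₀ the left endpoint), so the inequality holds for all u iff (1−α)(π/L)² ≥ α − c, i.e. α ≤ ((π/L)² + c)/((π/L)² + 1) = (1 + c(L/π)²)/(1 + (L/π)²). With (π/L)² = 9*π^2 and c = 1/6, the largest admissible constant is α = ((π/L)² + c)/((π/L)² + 1).
Simplifying, α = (1 + 54*π^2)/(6*(1 + 9*π^2)).


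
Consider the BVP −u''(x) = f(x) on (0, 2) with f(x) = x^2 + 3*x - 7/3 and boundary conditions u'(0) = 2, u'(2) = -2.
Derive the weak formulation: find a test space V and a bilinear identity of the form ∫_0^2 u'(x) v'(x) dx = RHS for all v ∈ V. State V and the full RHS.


V = H^1(0, 2) (v unrestricted at boundary; u is determined up to an additive constant); weak form: ∫_0^2 u'v' dx = ∫_0^2 (x^2 + 3*x - 7/3) v dx − 2·v(2) − 2·v(0) for all v ∈ V.

Multiply both sides by a test function v and integrate from 0 to 2:
  ∫_0^2 −u''(x) v(x) dx = ∫_0^2 f(x) v(x) dx.
Integrate the LHS by parts once:
  ∫_0^2 −u'' v dx = −[u'(x) v(x)]_0^2 + ∫_0^2 u'(x) v'(x) dx.
Thus ∫_0^2 u'(x) v'(x) dx = ∫_0^2 f(x) v(x) dx + [u'(x) v(x)]_0^2.
Choose V so that boundary terms are either known or forced to vanish.
u has inhomogeneous Neumann u'(0) = 2, u'(2) = -2. [u' v]_0^2 = (-2)·v(2) − (2)·v(0) = − 2·v(2) − 2·v(0). Take V = H^1(0, 2); boundary term becomes part of RHS.
Weak formulation: find u (satisfying any essential BC) such that ∫_0^2 u'(x) v'(x) dx = ∫_0^2 f v dx − 2·v(2) − 2·v(0) for all v ∈ V (Neumann data are natural BCs: they enter the RHS as boundary terms).
Substituting f(x) = x^2 + 3*x - 7/3, the right-hand side is ∫_0^2 (x^2 + 3*x - 7/3) v dx − 2·v(2) − 2·v(0).
Compatibility check (pure Neumann): taking v ≡ 1 ∈ V gives 0 = ∫_0^2 f dx + (-2) − (2), i.e. ∫_0^2 f dx must equal u'(0) − u'(2) = 4. Indeed ∫_0^2 (x^2 + 3*x - 7/3) dx = 4, so the data are compatible. The solution is then unique only up to an additive constant (fix it e.g. by requiring ∫_0^2 u dx = 0).


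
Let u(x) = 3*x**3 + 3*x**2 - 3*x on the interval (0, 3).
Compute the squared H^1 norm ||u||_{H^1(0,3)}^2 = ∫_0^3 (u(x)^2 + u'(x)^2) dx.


||u||_{H^1}^2 = 707319/70

The H^1 norm (squared) on an interval (0, L) is
  ||u||_{H^1}^2 = ∫_0^L u(x)^2 dx + ∫_0^L u'(x)^2 dx.
Compute u'(x) = 9*x**2 + 6*x - 3.
Then u(x)^2 = 9*x**6 + 18*x**5 - 9*x**4 - 18*x**3 + 9*x**2 and u'(x)^2 = 81*x**4 + 108*x**3 - 18*x**2 - 36*x + 9.
Integrate each monomial from 0 to 3 using ∫_0^3 c·x^n dx = c·3^(n+1)/(n+1):
  ∫_0^3 u(x)^2 dx = ∫_0^3 (9*x^6 + 18*x^5 - 9*x^4 - 18*x^3 + 9*x^2) dx. Term by term:
    ∫_0^3 9*x^6 dx = 19683/7;  ∫_0^3 18*x^5 dx = 2187;  ∫_0^3 -9*x^4 dx = -2187/5;
    ∫_0^3 -18*x^3 dx = -729/2;  ∫_0^3 9*x^2 dx = 81.
  Sum: 19683/7 + 2187 − 2187/5 − 729/2 + 81 = 299457/70.
  ∫_0^3 u'(x)^2 dx = ∫_0^3 (81*x^4 + 108*x^3 - 18*x^2 - 36*x + 9) dx. Term by term:
    ∫_0^3 81*x^4 dx = 19683/5;  ∫_0^3 108*x^3 dx = 2187;  ∫_0^3 -18*x^2 dx = -162;
    ∫_0^3 -36*x dx = -162;  ∫_0^3 9 dx = 27.
  Sum: 19683/5 + 2187 − 162 − 162 + 27 = 29133/5.
Adding: ||u||_{H^1}^2 = 299457/70 + 29133/5 = 707319/70.


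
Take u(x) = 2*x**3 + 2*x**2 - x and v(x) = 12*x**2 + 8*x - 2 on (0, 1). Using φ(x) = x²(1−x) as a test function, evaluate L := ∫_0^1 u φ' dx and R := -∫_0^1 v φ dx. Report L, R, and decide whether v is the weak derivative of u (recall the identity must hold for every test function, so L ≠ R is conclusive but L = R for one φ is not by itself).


LHS = -19/60, RHS = -19/30. No, v is not the weak derivative of u.

u(x) = 2*x**3 + 2*x**2 - x, classical derivative u'(x) = 6*x**2 + 4*x - 1.
φ(x) = x²(1−x), so φ'(x) = x*(2 - 3*x).
Note φ(0) = φ(1) = 0, so the boundary term u·φ vanishes.
LHS = ∫_0^1 u(x) φ'(x) dx = ∫_0^1 (-6*x^5 - 2*x^4 + 7*x^3 - 2*x^2) dx. Term by term:
  ∫_0^1 -6*x^5 dx = -1;  ∫_0^1 -2*x^4 dx = -2/5;  ∫_0^1 7*x^3 dx = 7/4;
  ∫_0^1 -2*x^2 dx = -2/3.
Sum: -1 − 2/5 + 7/4 − 2/3 = -19/60.
So LHS = -19/60.
∫_0^1 v(x) φ(x) dx = ∫_0^1 (-12*x^5 + 4*x^4 + 10*x^3 - 2*x^2) dx. Term by term:
  ∫_0^1 -12*x^5 dx = -2;  ∫_0^1 4*x^4 dx = 4/5;  ∫_0^1 10*x^3 dx = 5/2;
  ∫_0^1 -2*x^2 dx = -2/3.
Sum: -2 + 4/5 + 5/2 − 2/3 = 19/30.
So RHS = -∫_0^1 v(x) φ(x) dx = -19/30.
LHS − RHS = 19/60 ≠ 0, so the identity fails.
(For a valid weak derivative the identity must hold for EVERY test function, in particular this one. The failure shows v is NOT the weak derivative of u.)
Correct weak derivative would be u'(x) = 6*x**2 + 4*x - 1.


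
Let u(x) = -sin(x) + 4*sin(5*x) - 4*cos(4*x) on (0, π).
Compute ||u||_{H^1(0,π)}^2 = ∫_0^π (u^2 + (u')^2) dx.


||u||_{H^1(0,π)}^2 = -28016/45 + 345*π

u'(x) = 16*sin(4*x) - cos(x) + 20*cos(5*x).
Expand u² and (u')² and integrate term by term on (0, π), using: for integers n ≥ 1, ∫_0^π sin²(nx) dx = ∫_0^π cos²(nx) dx = π/2; for n ≠ n', ∫_0^π sin(nx)sin(n'x) dx = ∫_0^π cos(nx)cos(n'x) dx = 0; and by product-to-sum, ∫_0^π sin(nx)cos(n'x) dx = ½∫_0^π [sin((n+n')x) + sin((n−n')x)] dx, which is 0 when n+n' is even and 2n/(n²−n'²) when n+n' is odd (it need not vanish on (0, π)).
  u² squared terms: (-1)²·∫sin(x)² dx = 1·π/2 = π/2;  (-4)²·∫cos(4x)² dx = 16·π/2 = 8*π;  (4)²·∫sin(5x)² dx = 16·π/2 = 8*π.
  u² cross terms: 2·(-1)·(-4)·∫sin(x)·cos(4x) dx = 8·(-2/15) = -16/15;  2·(-1)·(4)·∫sin(x)·sin(5x) dx = -8·(0) = 0;  2·(-4)·(4)·∫cos(4x)·sin(5x) dx = -32·(10/9) = -320/9.
  So ∫_0^π u² dx = π/2 + 8*π + 8*π − 16/15 + 0 − 320/9 = -1648/45 + 33*π/2.
  (u')² squared terms: (-1)²·∫cos(x)² dx = 1·π/2 = π/2;  (16)²·∫sin(4x)² dx = 256·π/2 = 128*π;  (20)²·∫cos(5x)² dx = 400·π/2 = 200*π.
  (u')² cross terms: 2·(-1)·(16)·∫cos(x)·sin(4x) dx = -32·(8/15) = -256/15;  2·(-1)·(20)·∫cos(x)·cos(5x) dx = -40·(0) = 0;  2·(16)·(20)·∫sin(4x)·cos(5x) dx = 640·(-8/9) = -5120/9.
  So ∫_0^π (u')² dx = π/2 + 128*π + 200*π − 256/15 + 0 − 5120/9 = -26368/45 + 657*π/2.
||u||_{H^1}^2 = (-1648/45 + 33*π/2) + (-26368/45 + 657*π/2) = -28016/45 + 345*π.


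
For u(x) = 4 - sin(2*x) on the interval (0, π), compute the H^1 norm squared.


||u||_{H^1(0,π)}^2 = 37*π/2

u'(x) = -2*cos(2*x).
Expand u² and (u')² and integrate term by term on (0, π), using: for integers n ≥ 1, ∫_0^π sin²(nx) dx = ∫_0^π cos²(nx) dx = π/2; for n ≠ n', ∫_0^π sin(nx)sin(n'x) dx = ∫_0^π cos(nx)cos(n'x) dx = 0; and by product-to-sum, ∫_0^π sin(nx)cos(n'x) dx = ½∫_0^π [sin((n+n')x) + sin((n−n')x)] dx, which is 0 when n+n' is even and 2n/(n²−n'²) when n+n' is odd (it need not vanish on (0, π)). For the constant mode: ∫_0^π 1 dx = π, ∫_0^π cos(nx) dx = 0, ∫_0^π sin(nx) dx = (1−(−1)^n)/n.
  u² squared terms: (4)²·∫1 dx = 16·π = 16*π;  (-1)²·∫sin(2x)² dx = 1·π/2 = π/2.
  u² cross terms: 2·(4)·(-1)·∫1·sin(2x) dx = -8·(0) = 0.
  So ∫_0^π u² dx = 16*π + π/2 + 0 = 33*π/2.
  (u')² squared terms: (-2)²·∫cos(2x)² dx = 4·π/2 = 2*π.
  So ∫_0^π (u')² dx = 2*π.
||u||_{H^1}^2 = (33*π/2) + (2*π) = 37*π/2.


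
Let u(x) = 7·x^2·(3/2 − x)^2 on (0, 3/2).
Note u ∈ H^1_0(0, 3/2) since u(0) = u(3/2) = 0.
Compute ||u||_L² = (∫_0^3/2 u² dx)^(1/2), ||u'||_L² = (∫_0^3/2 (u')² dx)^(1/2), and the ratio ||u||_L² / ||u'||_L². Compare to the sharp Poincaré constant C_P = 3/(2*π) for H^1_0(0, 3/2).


||u||_L² / ||u'||_L² = sqrt(3)/4 < C_P = 3/(2*π).

u(x) = 7·x^2·(3/2 − x)^2, so u'(x) = 7*x*(2*x - 3)*(4*x - 3)/2.
u(x) = 7·x^2·(3/2 − x)^2 vanishes at x = 0 and x = 3/2, so u ∈ H^1_0(0, 3/2). Differentiate via the product rule and integrate the resulting polynomials term by term.
  ∫_0^3/2 u² dx = ∫_0^3/2 (49*x^8 - 294*x^7 + 1323*x^6/2 - 1323*x^5/2 + 3969*x^4/16) dx. Term by term:
    ∫_0^3/2 49*x^8 dx = 107163/512;  ∫_0^3/2 -294*x^7 dx = -964467/1024;  ∫_0^3/2 1323*x^6/2 dx = 413343/256;
    ∫_0^3/2 -1323*x^5/2 dx = -321489/256;  ∫_0^3/2 3969*x^4/16 dx = 964467/2560.
  Sum: 107163/512 − 964467/1024 + 413343/256 − 321489/256 + 964467/2560 = 15309/5120.
  ∫_0^3/2 (u')² dx = ∫_0^3/2 (784*x^6 - 3528*x^5 + 5733*x^4 - 3969*x^3 + 3969*x^2/4) dx. Term by term:
    ∫_0^3/2 784*x^6 dx = 15309/8;  ∫_0^3/2 -3528*x^5 dx = -107163/16;  ∫_0^3/2 5733*x^4 dx = 1393119/160;
    ∫_0^3/2 -3969*x^3 dx = -321489/64;  ∫_0^3/2 3969*x^2/4 dx = 35721/32.
  Sum: 15309/8 − 107163/16 + 1393119/160 − 321489/64 + 35721/32 = 5103/320.
∫_0^3/2 u² dx = 15309/5120, so ||u||_L² = 27*sqrt(105)/160.
∫_0^3/2 (u')² dx = 5103/320, so ||u'||_L² = 27*sqrt(35)/40.
Ratio ||u||_L² / ||u'||_L² = sqrt(3)/4.
Sharp Poincaré constant on H^1_0(0, 3/2) is C_P = L/π = 3/(2*π), achieved by sin(2*π/3·x).
A polynomial bump cannot attain the sharp Poincaré constant (only the first sine eigenfunction does), so the ratio is strictly less than C_P, consistent with ||u||_L² ≤ C_P ||u'||_L².


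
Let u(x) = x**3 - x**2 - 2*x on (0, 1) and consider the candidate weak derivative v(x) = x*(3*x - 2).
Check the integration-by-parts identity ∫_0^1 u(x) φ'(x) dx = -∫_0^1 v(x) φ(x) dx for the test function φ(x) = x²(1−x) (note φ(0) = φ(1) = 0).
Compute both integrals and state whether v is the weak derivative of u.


LHS = 1/6, RHS = 0. No, v is not the weak derivative of u.

u(x) = x**3 - x**2 - 2*x, classical derivative u'(x) = 3*x**2 - 2*x - 2.
φ(x) = x²(1−x), so φ'(x) = x*(2 - 3*x).
Note φ(0) = φ(1) = 0, so the boundary term u·φ vanishes.
LHS = ∫_0^1 u(x) φ'(x) dx = ∫_0^1 (-3*x^5 + 5*x^4 + 4*x^3 - 4*x^2) dx. Term by term:
  ∫_0^1 -3*x^5 dx = -1/2;  ∫_0^1 5*x^4 dx = 1;  ∫_0^1 4*x^3 dx = 1;
  ∫_0^1 -4*x^2 dx = -4/3.
Sum: -1/2 + 1 + 1 − 4/3 = 1/6.
So LHS = 1/6.
∫_0^1 v(x) φ(x) dx = ∫_0^1 (-3*x^5 + 5*x^4 - 2*x^3) dx. Term by term:
  ∫_0^1 -3*x^5 dx = -1/2;  ∫_0^1 5*x^4 dx = 1;  ∫_0^1 -2*x^3 dx = -1/2.
Sum: -1/2 + 1 − 1/2 = 0.
So RHS = -∫_0^1 v(x) φ(x) dx = 0.
LHS − RHS = 1/6 ≠ 0, so the identity fails.
(For a valid weak derivative the identity must hold for EVERY test function, in particular this one. The failure shows v is NOT the weak derivative of u.)
Correct weak derivative would be u'(x) = 3*x**2 - 2*x - 2.


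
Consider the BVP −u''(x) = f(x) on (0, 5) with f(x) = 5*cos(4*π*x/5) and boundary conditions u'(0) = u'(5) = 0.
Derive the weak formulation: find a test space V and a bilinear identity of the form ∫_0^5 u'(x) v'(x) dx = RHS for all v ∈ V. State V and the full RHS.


V = H^1(0, 5) (no boundary constraint on v; u is determined up to an additive constant); weak form: ∫_0^5 u'v' dx = ∫_0^5 (5*cos(4*π*x/5)) v dx for all v ∈ V.

Multiply both sides by a test function v and integrate from 0 to 5:
  ∫_0^5 −u''(x) v(x) dx = ∫_0^5 f(x) v(x) dx.
Integrate the LHS by parts once:
  ∫_0^5 −u'' v dx = −[u'(x) v(x)]_0^5 + ∫_0^5 u'(x) v'(x) dx.
Thus ∫_0^5 u'(x) v'(x) dx = ∫_0^5 f(x) v(x) dx + [u'(x) v(x)]_0^5.
Choose V so that boundary terms are either known or forced to vanish.
u has homogeneous Neumann: u'(0) = u'(5) = 0. So [u' v]_0^5 = 0·v(5) − 0·v(0) = 0 for any v; take V = H^1(0, 5).
Weak formulation: find u (satisfying any essential BC) such that ∫_0^5 u'(x) v'(x) dx = ∫_0^5 f v dx for all v ∈ V (homogeneous Neumann, so boundary terms vanish).
Substituting f(x) = 5*cos(4*π*x/5), the right-hand side is ∫_0^5 (5*cos(4*π*x/5)) v dx.
Compatibility check (pure Neumann): taking v ≡ 1 ∈ V gives 0 = ∫_0^5 f dx + (0) − (0), i.e. ∫_0^5 f dx must equal u'(0) − u'(5) = 0. Indeed ∫_0^5 (5*cos(4*π*x/5)) dx = 0, so the data are compatible. The solution is then unique only up to an additive constant (fix it e.g. by requiring ∫_0^5 u dx = 0).


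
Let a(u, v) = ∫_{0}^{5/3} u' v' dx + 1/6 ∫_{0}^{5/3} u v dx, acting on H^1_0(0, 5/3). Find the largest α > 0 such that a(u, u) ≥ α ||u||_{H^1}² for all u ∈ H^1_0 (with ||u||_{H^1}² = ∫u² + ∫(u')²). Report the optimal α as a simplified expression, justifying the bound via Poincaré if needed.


α = (25 + 54*π^2)/(6*(25 + 9*π^2))

Coercivity of a(·,·) on H^1_0(0, 5/3) means a(u, u) ≥ α ||u||_{H^1}² for every u ∈ H^1_0.
The interval has length L = 5/3, and Poincaré/coercivity depend only on L. Here a(u, u) = ∫(u')² + (1/6)·∫u².
Here 0 < c = 1/6 < 1. The condition a(u,u) ≥ α||u||_{H^1}² reads (1−α)∫(u')² ≥ (α−c)∫u². Any admissible α is ≤ 1 (rapidly oscillating u have ∫u²/∫(u')² → 0), and α = 1 would force 0 ≥ (1−c)∫u², impossible since c < 1; so 1−α > 0. By the sharp Poincaré inequality on H^1_0 of an interval of length L, ∫(u')² ≥ (π/L)²∫u² with equality for the first sine mode sin(π(x−x₀)/L) (x₀ the left endpoint), so the inequality holds for all u iff (1−α)(π/L)² ≥ α − c, i.e. α ≤ ((π/L)² + c)/((π/L)² + 1) = (1 + c(L/π)²)/(1 + (L/π)²). With (π/L)² = 9*π^2/25 and c = 1/6, the largest admissible constant is α = ((π/L)² + c)/((π/L)² + 1).
Simplifying, α = (25 + 54*π^2)/(6*(25 + 9*π^2)).


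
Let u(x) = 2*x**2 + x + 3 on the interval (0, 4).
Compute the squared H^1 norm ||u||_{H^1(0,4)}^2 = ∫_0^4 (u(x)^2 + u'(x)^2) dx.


||u||_{H^1}^2 = 27688/15

The H^1 norm (squared) on an interval (0, L) is
  ||u||_{H^1}^2 = ∫_0^L u(x)^2 dx + ∫_0^L u'(x)^2 dx.
Compute u'(x) = 4*x + 1.
Then u(x)^2 = 4*x**4 + 4*x**3 + 13*x**2 + 6*x + 9 and u'(x)^2 = 16*x**2 + 8*x + 1.
Integrate each monomial from 0 to 4 using ∫_0^4 c·x^n dx = c·4^(n+1)/(n+1):
  ∫_0^4 u(x)^2 dx = ∫_0^4 (4*x^4 + 4*x^3 + 13*x^2 + 6*x + 9) dx. Term by term:
    ∫_0^4 4*x^4 dx = 4096/5;  ∫_0^4 4*x^3 dx = 256;  ∫_0^4 13*x^2 dx = 832/3;
    ∫_0^4 6*x dx = 48;  ∫_0^4 9 dx = 36.
  Sum: 4096/5 + 256 + 832/3 + 48 + 36 = 21548/15.
  ∫_0^4 u'(x)^2 dx = ∫_0^4 (16*x^2 + 8*x + 1) dx. Term by term:
    ∫_0^4 16*x^2 dx = 1024/3;  ∫_0^4 8*x dx = 64;  ∫_0^4 1 dx = 4.
  Sum: 1024/3 + 64 + 4 = 1228/3.
Adding: ||u||_{H^1}^2 = 21548/15 + 1228/3 = 27688/15.


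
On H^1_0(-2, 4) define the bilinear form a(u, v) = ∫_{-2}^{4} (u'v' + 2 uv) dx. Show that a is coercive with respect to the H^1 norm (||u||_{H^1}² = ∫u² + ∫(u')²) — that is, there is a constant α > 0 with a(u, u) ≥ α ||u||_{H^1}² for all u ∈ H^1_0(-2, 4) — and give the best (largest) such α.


α = 1

Coercivity of a(·,·) on H^1_0(-2, 4) means a(u, u) ≥ α ||u||_{H^1}² for every u ∈ H^1_0.
The interval has length L = 6, and Poincaré/coercivity depend only on L. Here a(u, u) = ∫(u')² + (2)·∫u².
Here c = 2 ≥ 1, so a(u,u) = ∫(u')² + c∫u² ≥ ∫(u')² + ∫u² = ||u||_{H^1}², i.e. α = 1 works. No larger α is possible: a(u,u) ≥ α||u||_{H^1}² means (1−α)∫(u')² ≥ (α−c)∫u², and for the modes u_n = sin(nπ(x−x₀)/L) (x₀ the left endpoint) one has ∫u_n²/∫(u_n')² = (L/(nπ))² → 0, so a(u_n,u_n)/||u_n||_{H^1}² → 1. Hence the optimal constant is α = 1.
Therefore α = 1.
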